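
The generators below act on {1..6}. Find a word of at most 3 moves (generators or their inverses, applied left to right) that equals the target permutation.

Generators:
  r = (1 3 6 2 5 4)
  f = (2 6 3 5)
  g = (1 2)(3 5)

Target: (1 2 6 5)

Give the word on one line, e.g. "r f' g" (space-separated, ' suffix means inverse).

  after f: (2 6 3 5)
  after g: (1 2 6 5)

f g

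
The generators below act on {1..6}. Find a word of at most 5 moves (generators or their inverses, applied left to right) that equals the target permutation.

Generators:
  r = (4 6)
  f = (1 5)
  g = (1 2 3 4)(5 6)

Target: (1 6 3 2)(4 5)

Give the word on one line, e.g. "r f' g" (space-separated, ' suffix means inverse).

f r f' f' g'

  after f: (1 5)
  after r: (1 5)(4 6)
  after f': (4 6)
  after f': (1 5)(4 6)
  after g': (1 6 3 2)(4 5)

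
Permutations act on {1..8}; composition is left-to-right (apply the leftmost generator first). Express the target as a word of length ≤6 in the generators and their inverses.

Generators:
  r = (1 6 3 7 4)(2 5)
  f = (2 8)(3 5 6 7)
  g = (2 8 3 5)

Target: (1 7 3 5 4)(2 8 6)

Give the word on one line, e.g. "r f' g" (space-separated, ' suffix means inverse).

  after f: (2 8)(3 5 6 7)
  after f: (3 6)(5 7)
  after g': (2 5 7 3 6 8)
  after r: (1 6 8 5 4)
  after f: (1 7 3 5 4)(2 8 6)

f f g' r f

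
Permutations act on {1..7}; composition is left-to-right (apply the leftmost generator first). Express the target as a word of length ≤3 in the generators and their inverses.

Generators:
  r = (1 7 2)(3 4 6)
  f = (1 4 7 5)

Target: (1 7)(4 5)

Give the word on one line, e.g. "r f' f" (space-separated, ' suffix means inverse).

f' f'

  after f': (1 5 7 4)
  after f': (1 7)(4 5)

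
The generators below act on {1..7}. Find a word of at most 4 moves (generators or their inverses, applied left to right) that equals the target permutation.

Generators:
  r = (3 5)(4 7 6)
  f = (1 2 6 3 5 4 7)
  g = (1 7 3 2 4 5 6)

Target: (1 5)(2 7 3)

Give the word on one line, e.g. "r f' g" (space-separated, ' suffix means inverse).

r' g' g'

  after r': (3 5)(4 6 7)
  after g': (1 6)(2 3 4 5 7)
  after g': (1 5)(2 7 3)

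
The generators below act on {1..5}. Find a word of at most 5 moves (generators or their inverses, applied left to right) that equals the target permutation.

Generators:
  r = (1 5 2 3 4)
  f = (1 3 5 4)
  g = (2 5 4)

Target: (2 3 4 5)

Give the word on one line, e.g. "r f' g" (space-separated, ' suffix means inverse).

f' g g r'

  after f': (1 4 5 3)
  after g: (1 2 5 3)
  after g: (1 5 3)(2 4)
  after r': (2 3 4 5)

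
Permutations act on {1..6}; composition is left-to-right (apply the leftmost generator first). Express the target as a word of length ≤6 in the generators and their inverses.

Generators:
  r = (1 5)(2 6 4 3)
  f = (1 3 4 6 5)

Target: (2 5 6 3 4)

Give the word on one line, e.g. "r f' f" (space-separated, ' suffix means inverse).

f' r' f' r

  after f': (1 5 6 4 3)
  after r': (2 3 5)
  after f': (1 5 2)(3 6 4)
  after r: (2 5 6 3 4)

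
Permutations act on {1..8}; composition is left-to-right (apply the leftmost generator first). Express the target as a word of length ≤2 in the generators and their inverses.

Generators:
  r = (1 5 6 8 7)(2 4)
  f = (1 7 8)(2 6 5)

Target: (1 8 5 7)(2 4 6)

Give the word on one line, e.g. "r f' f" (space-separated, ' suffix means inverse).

  after r': (1 7 8 6 5)(2 4)
  after f: (1 8 5 7)(2 4 6)

r' f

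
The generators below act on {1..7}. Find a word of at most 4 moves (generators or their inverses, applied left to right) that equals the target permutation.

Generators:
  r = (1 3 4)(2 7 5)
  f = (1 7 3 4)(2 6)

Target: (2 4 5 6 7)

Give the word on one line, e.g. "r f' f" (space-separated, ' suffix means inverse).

r f r' r'

  after r: (1 3 4)(2 7 5)
  after f: (1 4 7 5 6 2 3)
  after r': (1 3 4 2)(5 6)
  after r': (2 4 5 6 7)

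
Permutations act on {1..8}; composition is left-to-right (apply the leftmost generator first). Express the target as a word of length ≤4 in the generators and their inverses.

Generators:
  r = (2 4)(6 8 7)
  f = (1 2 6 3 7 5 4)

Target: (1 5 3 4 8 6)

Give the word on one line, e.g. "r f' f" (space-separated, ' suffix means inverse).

f' f' r'

  after f': (1 4 5 7 3 6 2)
  after f': (1 5 3 2 4 7 6)
  after r': (1 5 3 4 8 6)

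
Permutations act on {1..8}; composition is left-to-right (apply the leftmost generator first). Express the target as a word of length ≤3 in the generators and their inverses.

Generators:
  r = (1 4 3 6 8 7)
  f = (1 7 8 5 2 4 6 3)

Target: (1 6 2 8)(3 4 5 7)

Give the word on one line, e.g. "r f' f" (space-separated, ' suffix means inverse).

f' f'

  after f': (1 3 6 4 2 5 8 7)
  after f': (1 6 2 8)(3 4 5 7)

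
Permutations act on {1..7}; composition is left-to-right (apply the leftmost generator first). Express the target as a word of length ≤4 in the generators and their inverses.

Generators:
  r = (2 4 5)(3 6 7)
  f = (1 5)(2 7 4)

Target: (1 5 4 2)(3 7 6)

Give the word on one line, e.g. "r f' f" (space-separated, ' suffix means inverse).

r' f f f

  after r': (2 5 4)(3 7 6)
  after f: (1 5 2)(3 4 7 6)
  after f: (2 5 7 6 3)
  after f: (1 5 4 2)(3 7 6)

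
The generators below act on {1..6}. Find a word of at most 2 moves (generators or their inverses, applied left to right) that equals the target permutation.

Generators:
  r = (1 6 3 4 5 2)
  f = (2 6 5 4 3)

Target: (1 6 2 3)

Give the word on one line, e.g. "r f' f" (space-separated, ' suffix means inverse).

f r

  after f: (2 6 5 4 3)
  after r: (1 6 2 3)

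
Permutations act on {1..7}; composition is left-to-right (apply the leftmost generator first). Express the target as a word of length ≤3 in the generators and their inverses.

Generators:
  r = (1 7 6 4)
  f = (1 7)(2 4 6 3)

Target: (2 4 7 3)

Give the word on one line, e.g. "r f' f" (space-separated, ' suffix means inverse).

r f

  after r: (1 7 6 4)
  after f: (2 4 7 3)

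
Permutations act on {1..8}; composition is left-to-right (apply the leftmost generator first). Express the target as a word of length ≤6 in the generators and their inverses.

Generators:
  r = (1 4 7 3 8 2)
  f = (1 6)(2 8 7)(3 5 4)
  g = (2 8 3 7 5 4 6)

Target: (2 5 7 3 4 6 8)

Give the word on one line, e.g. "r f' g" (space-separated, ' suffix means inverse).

f' g' r' g

  after f': (1 6)(2 7 8)(3 4 5)
  after g': (1 4 7 2 3 5 8 6)
  after r': (2 7 8 6)(3 5)
  after g: (2 5 7 3 4 6 8)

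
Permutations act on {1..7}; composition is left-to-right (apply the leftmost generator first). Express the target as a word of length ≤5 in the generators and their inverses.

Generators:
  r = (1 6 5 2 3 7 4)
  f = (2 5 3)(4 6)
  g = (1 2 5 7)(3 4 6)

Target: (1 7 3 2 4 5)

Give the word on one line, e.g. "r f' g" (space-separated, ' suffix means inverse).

  after r': (1 4 7 3 2 5 6)
  after r': (1 7 2 6 4 3 5)
  after f': (1 7 3 2 4 5)

r' r' f'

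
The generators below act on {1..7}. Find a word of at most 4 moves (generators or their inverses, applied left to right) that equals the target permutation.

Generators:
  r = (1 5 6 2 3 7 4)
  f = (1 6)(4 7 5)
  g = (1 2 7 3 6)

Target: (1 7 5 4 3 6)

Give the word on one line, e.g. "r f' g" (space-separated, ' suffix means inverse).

  after r: (1 5 6 2 3 7 4)
  after g': (1 5 3 2 7 4 6)
  after g': (1 5 7 4 3)
  after f': (1 7 5 4 3 6)

r g' g' f'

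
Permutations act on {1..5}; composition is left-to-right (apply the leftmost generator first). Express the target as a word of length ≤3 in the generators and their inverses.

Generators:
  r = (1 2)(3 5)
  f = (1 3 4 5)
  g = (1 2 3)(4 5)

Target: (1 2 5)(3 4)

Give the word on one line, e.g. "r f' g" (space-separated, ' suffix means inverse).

g f f

  after g: (1 2 3)(4 5)
  after f: (1 2 4)
  after f: (1 2 5)(3 4)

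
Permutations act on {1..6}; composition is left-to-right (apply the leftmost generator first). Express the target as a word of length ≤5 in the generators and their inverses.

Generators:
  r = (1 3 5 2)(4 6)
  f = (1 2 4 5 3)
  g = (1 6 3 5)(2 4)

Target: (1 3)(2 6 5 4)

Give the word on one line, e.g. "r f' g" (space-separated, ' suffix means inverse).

g' g' f r

  after g': (1 5 3 6)(2 4)
  after g': (1 3)(5 6)
  after f: (2 4 5 6 3)
  after r: (1 3)(2 6 5 4)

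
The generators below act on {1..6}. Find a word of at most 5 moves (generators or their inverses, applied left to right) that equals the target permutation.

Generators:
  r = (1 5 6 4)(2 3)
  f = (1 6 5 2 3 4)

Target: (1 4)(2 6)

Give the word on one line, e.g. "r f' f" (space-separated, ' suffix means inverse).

r f r f

  after r: (1 5 6 4)(2 3)
  after f: (1 2 4 6)
  after r: (1 3 2)(5 6)
  after f: (1 4)(2 6)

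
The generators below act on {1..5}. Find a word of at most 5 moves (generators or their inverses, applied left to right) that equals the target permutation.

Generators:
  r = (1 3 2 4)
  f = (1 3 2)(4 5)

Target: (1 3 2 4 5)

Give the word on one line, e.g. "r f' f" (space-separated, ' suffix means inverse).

  after f: (1 3 2)(4 5)
  after r': (2 4 5)
  after f': (1 2 5 3)
  after f': (1 3 2 4 5)

f r' f' f'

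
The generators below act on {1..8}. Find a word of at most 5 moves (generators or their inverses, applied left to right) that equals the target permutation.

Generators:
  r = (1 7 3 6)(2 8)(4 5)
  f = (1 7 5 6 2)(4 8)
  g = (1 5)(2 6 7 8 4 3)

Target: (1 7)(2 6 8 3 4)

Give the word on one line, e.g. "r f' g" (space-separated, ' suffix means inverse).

  after r': (1 6 3 7)(2 8)(4 5)
  after f': (1 5 8 6 3)(2 4 7)
  after g: (2 3 5 4 8 7 6)
  after r: (1 7)(2 6 8 3 4)

r' f' g r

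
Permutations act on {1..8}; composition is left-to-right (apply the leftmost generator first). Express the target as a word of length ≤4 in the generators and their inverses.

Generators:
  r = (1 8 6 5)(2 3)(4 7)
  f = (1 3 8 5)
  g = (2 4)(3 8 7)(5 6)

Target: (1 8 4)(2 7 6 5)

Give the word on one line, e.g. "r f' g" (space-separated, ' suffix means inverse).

  after f': (1 5 8 3)
  after g': (1 6 5 3)(2 4)(7 8)
  after r: (1 5 2 7 6)(3 8 4)
  after f': (1 8 4)(2 7 6 5)

f' g' r f'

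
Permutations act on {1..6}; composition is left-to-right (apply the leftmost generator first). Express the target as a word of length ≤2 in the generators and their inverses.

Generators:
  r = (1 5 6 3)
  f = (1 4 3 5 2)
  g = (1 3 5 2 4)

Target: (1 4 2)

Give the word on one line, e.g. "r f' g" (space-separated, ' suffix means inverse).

g f'

  after g: (1 3 5 2 4)
  after f': (1 4 2)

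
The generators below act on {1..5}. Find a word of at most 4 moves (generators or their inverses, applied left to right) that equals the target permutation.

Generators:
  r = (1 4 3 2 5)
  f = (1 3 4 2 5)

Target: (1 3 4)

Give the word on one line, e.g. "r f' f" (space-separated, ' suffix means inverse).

  after r: (1 4 3 2 5)
  after f': (1 3 4)

r f'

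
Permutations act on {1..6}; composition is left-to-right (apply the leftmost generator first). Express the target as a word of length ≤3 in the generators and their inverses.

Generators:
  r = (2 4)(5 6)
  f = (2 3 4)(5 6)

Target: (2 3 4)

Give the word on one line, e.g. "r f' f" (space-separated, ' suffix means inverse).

f' f'

  after f': (2 4 3)(5 6)
  after f': (2 3 4)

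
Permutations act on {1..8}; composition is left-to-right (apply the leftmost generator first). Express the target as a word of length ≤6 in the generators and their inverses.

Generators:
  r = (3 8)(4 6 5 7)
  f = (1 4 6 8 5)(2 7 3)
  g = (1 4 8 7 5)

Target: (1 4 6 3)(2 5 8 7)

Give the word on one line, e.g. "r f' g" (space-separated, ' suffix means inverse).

g f' r' f

  after g: (1 4 8 7 5)
  after f': (2 3 7 8)(4 6)
  after r': (2 8)(3 5 6 7)
  after f: (1 4 6 3)(2 5 8 7)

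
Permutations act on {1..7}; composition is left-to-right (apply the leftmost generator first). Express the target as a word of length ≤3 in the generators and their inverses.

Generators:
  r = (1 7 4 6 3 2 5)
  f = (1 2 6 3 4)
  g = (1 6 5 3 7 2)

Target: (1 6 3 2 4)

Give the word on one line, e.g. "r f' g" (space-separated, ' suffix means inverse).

g' r g'

  after g': (1 2 7 3 5 6)
  after r: (1 5 3)(2 4 6 7)
  after g': (1 6 3 2 4)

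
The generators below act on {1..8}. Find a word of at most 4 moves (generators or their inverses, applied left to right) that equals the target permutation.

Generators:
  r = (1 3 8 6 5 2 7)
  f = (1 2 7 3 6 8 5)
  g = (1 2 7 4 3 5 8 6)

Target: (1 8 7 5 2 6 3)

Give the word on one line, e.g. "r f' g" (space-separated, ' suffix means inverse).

  after r: (1 3 8 6 5 2 7)
  after r: (1 8 5 7 3 6 2)
  after r: (1 6 7 8 2 3 5)
  after f: (1 8 7 5 2 6 3)

r r r f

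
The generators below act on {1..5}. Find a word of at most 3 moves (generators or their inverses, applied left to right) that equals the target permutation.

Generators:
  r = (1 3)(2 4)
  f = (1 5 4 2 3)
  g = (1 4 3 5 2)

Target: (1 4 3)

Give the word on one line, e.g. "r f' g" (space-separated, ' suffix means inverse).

  after g: (1 4 3 5 2)
  after r': (1 2 3 5 4)
  after f': (1 4 3)

g r' f'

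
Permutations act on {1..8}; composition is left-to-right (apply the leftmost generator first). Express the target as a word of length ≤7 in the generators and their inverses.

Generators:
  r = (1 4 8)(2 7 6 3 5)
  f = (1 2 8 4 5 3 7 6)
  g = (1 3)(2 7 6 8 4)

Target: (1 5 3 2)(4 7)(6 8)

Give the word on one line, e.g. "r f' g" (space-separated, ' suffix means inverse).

g' r' r' f' f'

  after g': (1 3)(2 4 8 6 7)
  after r': (1 6 2)(3 8 7 5)
  after r': (1 7 3 4)(2 8)(5 6)
  after f': (1 3 8)(4 6)(5 7)
  after f': (1 5 3 2)(4 7)(6 8)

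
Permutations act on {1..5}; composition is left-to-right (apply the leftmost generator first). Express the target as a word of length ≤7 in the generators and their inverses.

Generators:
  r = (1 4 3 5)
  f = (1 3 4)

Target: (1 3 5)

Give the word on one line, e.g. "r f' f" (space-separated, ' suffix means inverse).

r' f r r r

  after r': (1 5 3 4)
  after f: (1 5 4 3)
  after r: (3 4 5)
  after r: (1 4)
  after r: (1 3 5)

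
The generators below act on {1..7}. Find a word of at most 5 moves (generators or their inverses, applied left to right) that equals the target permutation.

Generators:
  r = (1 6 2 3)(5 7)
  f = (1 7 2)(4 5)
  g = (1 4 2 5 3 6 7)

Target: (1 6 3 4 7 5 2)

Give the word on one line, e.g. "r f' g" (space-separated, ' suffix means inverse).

  after f: (1 7 2)(4 5)
  after g': (1 6 3 5)(2 7 4)
  after f': (1 6 3 4 7 5 2)

f g' f'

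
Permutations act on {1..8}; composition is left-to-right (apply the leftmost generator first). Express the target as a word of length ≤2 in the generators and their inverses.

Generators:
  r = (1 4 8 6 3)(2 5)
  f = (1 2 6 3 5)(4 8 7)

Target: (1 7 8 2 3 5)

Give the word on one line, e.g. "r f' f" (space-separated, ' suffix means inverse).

r f'

  after r: (1 4 8 6 3)(2 5)
  after f': (1 7 8 2 3 5)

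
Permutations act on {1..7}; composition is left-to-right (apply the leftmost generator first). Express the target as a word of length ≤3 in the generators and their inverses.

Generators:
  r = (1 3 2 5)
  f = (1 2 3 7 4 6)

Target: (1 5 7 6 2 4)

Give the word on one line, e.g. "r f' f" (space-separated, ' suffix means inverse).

  after r': (1 5 2 3)
  after f: (1 5 3 2 7 4 6)
  after f: (1 5 7 6 2 4)

r' f f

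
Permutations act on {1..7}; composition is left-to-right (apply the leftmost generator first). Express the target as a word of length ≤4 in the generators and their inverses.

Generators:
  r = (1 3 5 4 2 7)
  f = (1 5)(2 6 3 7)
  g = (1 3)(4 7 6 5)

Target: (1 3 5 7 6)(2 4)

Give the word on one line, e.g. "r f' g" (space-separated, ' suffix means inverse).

  after g: (1 3)(4 7 6 5)
  after g: (4 6)(5 7)
  after r': (1 7 3)(2 4 6 5)
  after f': (1 3 5 7 6)(2 4)

g g r' f'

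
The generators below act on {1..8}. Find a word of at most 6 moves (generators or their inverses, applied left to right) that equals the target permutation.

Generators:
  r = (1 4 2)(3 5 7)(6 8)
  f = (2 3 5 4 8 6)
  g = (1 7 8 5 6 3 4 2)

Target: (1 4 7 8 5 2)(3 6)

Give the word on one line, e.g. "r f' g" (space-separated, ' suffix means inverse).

  after f: (2 3 5 4 8 6)
  after r: (1 4 6)(2 5)(3 7)
  after r: (1 2 7 5)(4 8 6)
  after g': (1 4 7 8 5 2)(3 6)

f r r g'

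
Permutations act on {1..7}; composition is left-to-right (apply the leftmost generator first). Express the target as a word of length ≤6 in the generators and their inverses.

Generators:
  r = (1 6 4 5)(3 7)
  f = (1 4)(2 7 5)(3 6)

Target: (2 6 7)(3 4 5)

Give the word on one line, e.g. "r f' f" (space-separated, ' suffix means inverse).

r f' f' r f'

  after r: (1 6 4 5)(3 7)
  after f': (1 3 2 5 4 7 6)
  after f': (1 6 4 2 7 3 5)
  after r: (1 4 2 3)(5 6)
  after f': (2 6 7)(3 4 5)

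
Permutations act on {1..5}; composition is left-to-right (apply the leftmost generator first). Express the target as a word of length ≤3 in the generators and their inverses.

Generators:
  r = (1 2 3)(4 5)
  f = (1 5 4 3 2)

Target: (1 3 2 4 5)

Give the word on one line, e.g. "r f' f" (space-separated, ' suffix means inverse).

r' r' f'

  after r': (1 3 2)(4 5)
  after r': (1 2 3)
  after f': (1 3 2 4 5)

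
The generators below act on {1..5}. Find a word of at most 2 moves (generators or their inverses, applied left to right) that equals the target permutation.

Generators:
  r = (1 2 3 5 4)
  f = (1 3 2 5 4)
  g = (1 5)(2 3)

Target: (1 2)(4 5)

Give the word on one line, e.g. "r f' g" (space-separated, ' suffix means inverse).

  after g: (1 5)(2 3)
  after f': (1 2)(4 5)

g f'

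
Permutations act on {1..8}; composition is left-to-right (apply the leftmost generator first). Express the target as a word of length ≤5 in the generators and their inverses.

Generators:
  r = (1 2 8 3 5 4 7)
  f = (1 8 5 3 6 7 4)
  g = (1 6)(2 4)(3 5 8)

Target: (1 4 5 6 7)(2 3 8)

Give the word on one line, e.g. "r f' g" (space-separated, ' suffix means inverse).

  after r': (1 7 4 5 3 8 2)
  after f: (1 4 3 5 6 7)(2 8)
  after g': (1 2 5)(4 8)(6 7)
  after g': (1 4 5 6 7)(2 3 8)

r' f g' g'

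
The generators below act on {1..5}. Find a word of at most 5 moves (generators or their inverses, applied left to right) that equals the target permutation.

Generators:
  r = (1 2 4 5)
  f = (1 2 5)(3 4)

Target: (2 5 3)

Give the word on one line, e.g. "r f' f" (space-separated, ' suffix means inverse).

  after f: (1 2 5)(3 4)
  after r: (1 4 3 5 2)
  after r: (1 5 4 3)
  after f: (2 5 3)

f r r f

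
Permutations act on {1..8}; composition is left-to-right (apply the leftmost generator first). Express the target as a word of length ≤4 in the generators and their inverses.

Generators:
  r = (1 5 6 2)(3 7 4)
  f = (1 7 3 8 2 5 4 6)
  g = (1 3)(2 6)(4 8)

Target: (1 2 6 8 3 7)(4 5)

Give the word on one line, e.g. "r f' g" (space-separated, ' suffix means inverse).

r' r' r' f'

  after r': (1 2 6 5)(3 4 7)
  after r': (1 6)(2 5)(3 7 4)
  after r': (1 5 6 2)
  after f': (1 2 6 8 3 7)(4 5)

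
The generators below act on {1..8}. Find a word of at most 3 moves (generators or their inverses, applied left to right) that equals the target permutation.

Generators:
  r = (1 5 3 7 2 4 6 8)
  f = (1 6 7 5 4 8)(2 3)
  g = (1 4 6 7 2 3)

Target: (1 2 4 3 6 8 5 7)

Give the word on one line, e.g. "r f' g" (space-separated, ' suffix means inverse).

  after g': (1 3 2 7 6 4)
  after r: (1 7 8)(3 4 5)
  after r: (1 2 4 3 6 8 5 7)

g' r r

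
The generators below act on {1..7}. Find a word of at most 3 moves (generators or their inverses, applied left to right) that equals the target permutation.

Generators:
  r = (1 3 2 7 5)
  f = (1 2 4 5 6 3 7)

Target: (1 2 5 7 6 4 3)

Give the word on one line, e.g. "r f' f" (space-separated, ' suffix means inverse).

f' f' r

  after f': (1 7 3 6 5 4 2)
  after f': (1 3 5 2 7 6 4)
  after r: (1 2 5 7 6 4 3)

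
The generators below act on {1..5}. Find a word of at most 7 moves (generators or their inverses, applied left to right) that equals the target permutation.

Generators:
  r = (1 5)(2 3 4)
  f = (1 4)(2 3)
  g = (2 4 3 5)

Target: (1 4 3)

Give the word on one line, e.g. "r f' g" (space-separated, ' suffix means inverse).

  after g': (2 5 3 4)
  after f: (1 4 3)(2 5)
  after r': (1 3 5 4 2)
  after r': (1 2 5 3)
  after g: (1 4 3)

g' f r' r' g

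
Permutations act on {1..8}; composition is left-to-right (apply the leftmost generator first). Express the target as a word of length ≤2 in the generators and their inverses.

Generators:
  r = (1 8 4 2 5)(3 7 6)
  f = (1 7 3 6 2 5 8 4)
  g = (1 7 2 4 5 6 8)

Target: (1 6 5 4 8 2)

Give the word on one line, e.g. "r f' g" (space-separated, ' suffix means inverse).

  after f: (1 7 3 6 2 5 8 4)
  after r: (1 6 5 4 8 2)

f r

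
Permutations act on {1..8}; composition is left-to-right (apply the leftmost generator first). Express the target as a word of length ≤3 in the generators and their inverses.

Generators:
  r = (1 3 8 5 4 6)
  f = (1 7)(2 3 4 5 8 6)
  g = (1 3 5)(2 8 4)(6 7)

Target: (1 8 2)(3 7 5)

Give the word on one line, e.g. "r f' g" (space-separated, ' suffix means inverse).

r f g'

  after r: (1 3 8 5 4 6)
  after f: (1 4 2 3 6 7)
  after g': (1 8 2)(3 7 5)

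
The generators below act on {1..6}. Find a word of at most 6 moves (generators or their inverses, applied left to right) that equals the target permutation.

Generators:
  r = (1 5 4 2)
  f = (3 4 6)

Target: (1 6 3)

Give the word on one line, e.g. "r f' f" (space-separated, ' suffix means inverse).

  after r: (1 5 4 2)
  after r: (1 4)(2 5)
  after f: (1 6 3 4)(2 5)
  after r: (1 6 3 2 4 5)
  after r: (1 6 3)

r r f r r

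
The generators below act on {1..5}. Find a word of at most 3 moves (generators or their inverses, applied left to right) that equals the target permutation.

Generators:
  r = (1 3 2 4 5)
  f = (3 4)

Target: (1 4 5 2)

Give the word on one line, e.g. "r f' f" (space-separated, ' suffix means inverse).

  after f': (3 4)
  after r': (1 5 4)(2 3)
  after r': (1 4 5 2)

f' r' r'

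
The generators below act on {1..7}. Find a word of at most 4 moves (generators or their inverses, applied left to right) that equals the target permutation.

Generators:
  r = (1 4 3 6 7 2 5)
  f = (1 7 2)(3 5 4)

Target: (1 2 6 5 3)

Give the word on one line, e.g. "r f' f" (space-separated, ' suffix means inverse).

r f' r f'

  after r: (1 4 3 6 7 2 5)
  after f': (1 5 2 3 6)
  after r: (2 6 4 3 7)
  after f': (1 2 6 5 3)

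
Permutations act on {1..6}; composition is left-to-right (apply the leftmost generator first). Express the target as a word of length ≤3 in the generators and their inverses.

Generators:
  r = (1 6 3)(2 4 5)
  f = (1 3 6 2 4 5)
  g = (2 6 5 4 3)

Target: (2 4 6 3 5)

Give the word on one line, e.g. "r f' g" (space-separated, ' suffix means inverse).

  after g': (2 3 4 5 6)
  after g': (2 4 6 3 5)

g' g'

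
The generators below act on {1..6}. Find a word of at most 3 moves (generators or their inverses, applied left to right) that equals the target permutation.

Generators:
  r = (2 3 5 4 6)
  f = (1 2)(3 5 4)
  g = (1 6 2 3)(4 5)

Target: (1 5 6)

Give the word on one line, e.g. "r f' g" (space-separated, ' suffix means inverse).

g' r

  after g': (1 3 2 6)(4 5)
  after r: (1 5 6)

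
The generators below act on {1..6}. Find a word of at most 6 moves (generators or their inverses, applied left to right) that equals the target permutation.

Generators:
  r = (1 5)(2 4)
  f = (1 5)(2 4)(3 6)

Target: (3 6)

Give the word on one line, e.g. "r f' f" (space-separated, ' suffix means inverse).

f r' f f

  after f: (1 5)(2 4)(3 6)
  after r': (3 6)
  after f: (1 5)(2 4)
  after f: (3 6)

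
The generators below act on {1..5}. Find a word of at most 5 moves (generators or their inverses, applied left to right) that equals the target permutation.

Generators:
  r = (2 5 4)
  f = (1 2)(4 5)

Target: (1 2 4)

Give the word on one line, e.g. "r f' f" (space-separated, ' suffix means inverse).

  after r': (2 4 5)
  after r': (2 5 4)
  after f': (1 2 4)

r' r' f'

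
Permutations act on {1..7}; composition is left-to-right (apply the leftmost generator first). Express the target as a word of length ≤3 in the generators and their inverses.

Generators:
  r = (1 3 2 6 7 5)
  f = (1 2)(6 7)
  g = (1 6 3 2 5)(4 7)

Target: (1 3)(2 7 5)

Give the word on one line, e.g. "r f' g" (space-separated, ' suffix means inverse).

  after r: (1 3 2 6 7 5)
  after f: (1 3)(2 7 5)

r f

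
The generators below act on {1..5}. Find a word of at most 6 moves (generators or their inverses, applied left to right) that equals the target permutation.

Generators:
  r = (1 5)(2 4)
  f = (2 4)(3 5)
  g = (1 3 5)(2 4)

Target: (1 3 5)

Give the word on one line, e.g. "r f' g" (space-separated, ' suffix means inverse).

r g' f g'

  after r: (1 5)(2 4)
  after g': (1 3)
  after f: (1 5 3)(2 4)
  after g': (1 3 5)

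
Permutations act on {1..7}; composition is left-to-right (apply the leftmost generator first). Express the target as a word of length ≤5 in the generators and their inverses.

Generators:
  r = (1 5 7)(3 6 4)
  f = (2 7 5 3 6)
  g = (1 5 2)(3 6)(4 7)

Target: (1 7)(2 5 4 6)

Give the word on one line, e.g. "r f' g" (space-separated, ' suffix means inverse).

  after f: (2 7 5 3 6)
  after r: (1 5 6 2)(3 4)
  after r: (1 7)(2 5 4 6)

f r r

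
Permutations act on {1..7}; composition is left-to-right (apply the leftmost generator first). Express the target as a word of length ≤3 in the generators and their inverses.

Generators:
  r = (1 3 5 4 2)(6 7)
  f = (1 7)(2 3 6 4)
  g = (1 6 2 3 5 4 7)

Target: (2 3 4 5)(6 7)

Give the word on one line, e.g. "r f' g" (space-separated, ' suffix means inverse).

  after g': (1 7 4 5 3 2 6)
  after f': (2 3 4 5)(6 7)

g' f'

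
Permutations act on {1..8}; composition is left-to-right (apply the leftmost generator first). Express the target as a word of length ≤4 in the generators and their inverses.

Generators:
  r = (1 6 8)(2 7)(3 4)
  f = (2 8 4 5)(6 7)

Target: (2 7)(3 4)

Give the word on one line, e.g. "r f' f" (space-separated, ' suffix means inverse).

r' r' r'

  after r': (1 8 6)(2 7)(3 4)
  after r': (1 6 8)
  after r': (2 7)(3 4)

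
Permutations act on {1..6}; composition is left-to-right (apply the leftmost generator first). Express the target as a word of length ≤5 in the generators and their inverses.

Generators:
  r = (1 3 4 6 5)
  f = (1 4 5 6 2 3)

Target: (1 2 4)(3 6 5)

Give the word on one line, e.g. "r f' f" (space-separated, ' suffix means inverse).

f r' f' r

  after f: (1 4 5 6 2 3)
  after r': (1 3 5 4 6 2)
  after f': (1 2 3 4 5)
  after r: (1 2 4)(3 6 5)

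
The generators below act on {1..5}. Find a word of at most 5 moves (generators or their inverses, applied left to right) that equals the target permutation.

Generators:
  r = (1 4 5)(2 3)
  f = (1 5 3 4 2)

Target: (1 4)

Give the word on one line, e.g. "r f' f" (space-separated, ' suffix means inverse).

  after r': (1 5 4)(2 3)
  after f: (1 3)(2 4 5)
  after r: (1 2 5 3 4)
  after f: (2 3)(4 5)
  after r: (1 4)

r' f r f r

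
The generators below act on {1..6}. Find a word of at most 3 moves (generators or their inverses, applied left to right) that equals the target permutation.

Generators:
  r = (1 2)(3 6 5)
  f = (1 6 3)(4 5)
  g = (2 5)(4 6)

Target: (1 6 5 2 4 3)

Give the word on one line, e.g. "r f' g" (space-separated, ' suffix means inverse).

g' f

  after g': (2 5)(4 6)
  after f: (1 6 5 2 4 3)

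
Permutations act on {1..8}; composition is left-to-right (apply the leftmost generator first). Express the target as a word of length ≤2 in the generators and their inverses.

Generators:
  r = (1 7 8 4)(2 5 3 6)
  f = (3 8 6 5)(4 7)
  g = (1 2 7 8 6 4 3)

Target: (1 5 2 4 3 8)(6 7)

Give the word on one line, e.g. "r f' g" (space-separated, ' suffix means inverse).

g' r'

  after g': (1 3 4 6 8 7 2)
  after r': (1 5 2 4 3 8)(6 7)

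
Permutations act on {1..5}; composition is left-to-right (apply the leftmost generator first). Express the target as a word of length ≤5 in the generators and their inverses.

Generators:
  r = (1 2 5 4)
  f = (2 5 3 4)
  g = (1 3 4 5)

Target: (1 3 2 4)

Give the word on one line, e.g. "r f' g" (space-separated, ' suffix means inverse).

g r r

  after g: (1 3 4 5)
  after r: (1 3)(2 5)
  after r: (1 3 2 4)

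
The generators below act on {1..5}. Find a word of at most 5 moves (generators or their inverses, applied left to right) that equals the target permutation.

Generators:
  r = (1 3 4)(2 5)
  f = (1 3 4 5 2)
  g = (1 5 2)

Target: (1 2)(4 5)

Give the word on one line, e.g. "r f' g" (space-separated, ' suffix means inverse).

r g r' g'

  after r: (1 3 4)(2 5)
  after g: (1 3 4 5)
  after r': (2 5 4)
  after g': (1 2)(4 5)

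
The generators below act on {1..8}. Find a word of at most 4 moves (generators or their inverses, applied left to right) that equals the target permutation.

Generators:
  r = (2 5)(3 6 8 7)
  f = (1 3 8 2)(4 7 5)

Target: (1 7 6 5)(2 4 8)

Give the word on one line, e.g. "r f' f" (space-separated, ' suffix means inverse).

r f r'

  after r: (2 5)(3 6 8 7)
  after f: (1 3 6 2 4 7 8 5)
  after r': (1 7 6 5)(2 4 8)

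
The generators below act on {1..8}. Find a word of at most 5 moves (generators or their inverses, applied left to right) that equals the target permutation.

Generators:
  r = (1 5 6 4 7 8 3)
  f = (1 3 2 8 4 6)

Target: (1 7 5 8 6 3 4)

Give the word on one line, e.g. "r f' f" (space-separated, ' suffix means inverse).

  after r': (1 3 8 7 4 6 5)
  after r': (1 8 4 5 3 7 6)
  after r': (1 7 5 8 6 3 4)

r' r' r'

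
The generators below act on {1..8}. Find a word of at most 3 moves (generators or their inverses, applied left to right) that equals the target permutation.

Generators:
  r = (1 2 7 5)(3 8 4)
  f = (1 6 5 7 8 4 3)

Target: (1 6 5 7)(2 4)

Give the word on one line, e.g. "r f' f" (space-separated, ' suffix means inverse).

r' f' r'

  after r': (1 5 7 2)(3 4 8)
  after f': (1 6)(2 3 8 4 7)
  after r': (1 6 5 7)(2 4)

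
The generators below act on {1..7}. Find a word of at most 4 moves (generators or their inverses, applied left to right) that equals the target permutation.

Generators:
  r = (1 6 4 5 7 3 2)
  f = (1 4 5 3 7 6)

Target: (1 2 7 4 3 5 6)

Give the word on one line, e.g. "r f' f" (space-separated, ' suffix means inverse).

r f r' f'

  after r: (1 6 4 5 7 3 2)
  after f: (2 4 3)(5 6)
  after r': (1 2 6 4 7 5)
  after f': (1 2 7 4 3 5 6)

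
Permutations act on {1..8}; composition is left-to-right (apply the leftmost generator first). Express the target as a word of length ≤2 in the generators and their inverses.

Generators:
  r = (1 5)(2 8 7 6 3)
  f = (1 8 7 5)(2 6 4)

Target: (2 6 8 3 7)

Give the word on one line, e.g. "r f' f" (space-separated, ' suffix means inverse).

r' r'

  after r': (1 5)(2 3 6 7 8)
  after r': (2 6 8 3 7)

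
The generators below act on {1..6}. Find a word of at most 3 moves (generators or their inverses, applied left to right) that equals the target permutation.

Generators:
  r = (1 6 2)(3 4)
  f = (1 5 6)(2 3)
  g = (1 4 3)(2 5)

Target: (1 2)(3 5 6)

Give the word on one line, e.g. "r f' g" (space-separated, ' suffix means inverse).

g r f'

  after g: (1 4 3)(2 5)
  after r: (1 3 6 2 5)
  after f': (1 2)(3 5 6)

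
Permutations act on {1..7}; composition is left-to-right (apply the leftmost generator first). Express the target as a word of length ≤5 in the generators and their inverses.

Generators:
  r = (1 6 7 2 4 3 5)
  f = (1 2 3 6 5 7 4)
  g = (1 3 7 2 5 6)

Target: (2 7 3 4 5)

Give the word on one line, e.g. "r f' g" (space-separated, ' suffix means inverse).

f' f' r r f

  after f': (1 4 7 5 6 3 2)
  after f': (1 7 6 2 4 5 3)
  after r: (1 2 3 6 4)
  after r: (1 4 6 3 7 2 5)
  after f: (2 7 3 4 5)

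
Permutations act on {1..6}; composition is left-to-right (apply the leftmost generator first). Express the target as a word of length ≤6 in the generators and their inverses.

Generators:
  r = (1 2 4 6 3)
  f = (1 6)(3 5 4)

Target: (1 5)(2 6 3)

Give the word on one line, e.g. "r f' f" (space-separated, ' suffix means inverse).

  after f: (1 6)(3 5 4)
  after f: (3 4 5)
  after r': (1 3 2)(4 5 6)
  after f: (1 5)(2 6 3)

f f r' f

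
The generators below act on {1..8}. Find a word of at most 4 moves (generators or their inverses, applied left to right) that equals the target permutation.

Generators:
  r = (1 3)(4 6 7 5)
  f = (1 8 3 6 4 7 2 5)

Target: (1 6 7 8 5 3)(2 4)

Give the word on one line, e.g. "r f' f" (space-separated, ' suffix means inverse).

r f r' f'

  after r: (1 3)(4 6 7 5)
  after f: (1 6 2 5 7)(3 8)
  after r': (1 4 5 6 2 7 3 8)
  after f': (1 6 7 8 5 3)(2 4)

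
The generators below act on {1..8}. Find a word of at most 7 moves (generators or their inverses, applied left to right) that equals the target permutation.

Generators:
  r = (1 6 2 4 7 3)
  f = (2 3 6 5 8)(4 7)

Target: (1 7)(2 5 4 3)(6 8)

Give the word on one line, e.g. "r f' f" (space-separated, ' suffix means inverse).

f' r r r f'

  after f': (2 8 5 6 3)(4 7)
  after r: (1 6)(2 8 5)(3 4)
  after r: (1 2 8 5 4)(3 7)
  after r: (1 4 6 2 8 5 7)
  after f': (1 7)(2 5 4 3)(6 8)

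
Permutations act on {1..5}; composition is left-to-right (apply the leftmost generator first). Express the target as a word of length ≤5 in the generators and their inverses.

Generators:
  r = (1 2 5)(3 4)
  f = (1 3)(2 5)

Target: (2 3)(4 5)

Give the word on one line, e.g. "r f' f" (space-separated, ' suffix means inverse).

  after f: (1 3)(2 5)
  after r': (1 4 3 5)
  after f': (1 4)(2 5 3)
  after r: (1 3 5 4 2)
  after f': (2 3)(4 5)

f r' f' r f'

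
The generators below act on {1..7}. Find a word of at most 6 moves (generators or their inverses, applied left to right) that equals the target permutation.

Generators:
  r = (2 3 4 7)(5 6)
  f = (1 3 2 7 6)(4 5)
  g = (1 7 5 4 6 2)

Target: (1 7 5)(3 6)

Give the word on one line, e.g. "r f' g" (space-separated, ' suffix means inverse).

  after r': (2 7 4 3)(5 6)
  after g': (1 2)(3 6 7 5 4)
  after r: (1 3 5 7 6 2)
  after f': (2 6 3 4 5)
  after g: (1 7 5)(3 6)

r' g' r f' g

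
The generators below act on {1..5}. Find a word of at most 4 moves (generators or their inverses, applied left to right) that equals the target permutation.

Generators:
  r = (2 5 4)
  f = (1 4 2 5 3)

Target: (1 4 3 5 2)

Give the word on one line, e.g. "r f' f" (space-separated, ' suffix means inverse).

  after f: (1 4 2 5 3)
  after r': (1 5 3)
  after f': (1 2 4)
  after f': (1 4 3 5 2)

f r' f' f'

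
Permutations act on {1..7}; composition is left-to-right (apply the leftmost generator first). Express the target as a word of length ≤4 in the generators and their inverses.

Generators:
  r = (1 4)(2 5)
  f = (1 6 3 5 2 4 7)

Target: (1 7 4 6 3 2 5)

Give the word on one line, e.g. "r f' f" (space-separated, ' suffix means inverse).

r' f r

  after r': (1 4)(2 5)
  after f: (1 7)(3 5 4 6)
  after r: (1 7 4 6 3 2 5)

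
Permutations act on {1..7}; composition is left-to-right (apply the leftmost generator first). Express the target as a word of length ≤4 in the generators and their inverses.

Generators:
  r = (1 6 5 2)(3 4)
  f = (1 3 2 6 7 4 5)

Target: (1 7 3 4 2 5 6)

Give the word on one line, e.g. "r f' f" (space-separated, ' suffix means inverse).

f' f' f'

  after f': (1 5 4 7 6 2 3)
  after f': (1 4 6 3 5 7 2)
  after f': (1 7 3 4 2 5 6)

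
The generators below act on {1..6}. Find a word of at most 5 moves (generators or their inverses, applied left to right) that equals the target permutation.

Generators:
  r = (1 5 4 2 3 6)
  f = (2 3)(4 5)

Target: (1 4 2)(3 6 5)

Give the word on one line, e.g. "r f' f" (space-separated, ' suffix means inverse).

f' r r

  after f': (2 3)(4 5)
  after r: (1 5 2 6)
  after r: (1 4 2)(3 6 5)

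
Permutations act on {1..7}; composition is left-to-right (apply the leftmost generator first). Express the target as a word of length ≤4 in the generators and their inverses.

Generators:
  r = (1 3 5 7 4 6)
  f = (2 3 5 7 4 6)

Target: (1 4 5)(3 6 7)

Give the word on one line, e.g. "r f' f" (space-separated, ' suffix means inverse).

  after r': (1 6 4 7 5 3)
  after r': (1 4 5)(3 6 7)

r' r'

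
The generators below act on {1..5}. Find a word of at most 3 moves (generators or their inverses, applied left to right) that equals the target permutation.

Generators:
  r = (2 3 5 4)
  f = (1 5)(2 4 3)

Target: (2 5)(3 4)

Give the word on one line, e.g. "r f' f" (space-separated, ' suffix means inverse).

  after r: (2 3 5 4)
  after r: (2 5)(3 4)

r r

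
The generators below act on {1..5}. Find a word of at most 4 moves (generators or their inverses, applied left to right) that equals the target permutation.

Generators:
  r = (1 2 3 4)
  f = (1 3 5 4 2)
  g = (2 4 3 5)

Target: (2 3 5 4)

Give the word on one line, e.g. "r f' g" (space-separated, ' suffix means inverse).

g' r f g

  after g': (2 5 3 4)
  after r: (1 2 5 4 3)
  after f: (2 4 5)
  after g: (2 3 5 4)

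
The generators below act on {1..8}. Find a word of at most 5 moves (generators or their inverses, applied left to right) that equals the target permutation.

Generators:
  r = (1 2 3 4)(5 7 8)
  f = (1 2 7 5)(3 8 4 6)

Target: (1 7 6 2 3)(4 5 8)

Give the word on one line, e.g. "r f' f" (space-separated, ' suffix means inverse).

f f r r f'

  after f: (1 2 7 5)(3 8 4 6)
  after f: (1 7)(2 5)(3 4)(6 8)
  after r: (1 8 6 5 3)(2 7)
  after r: (1 5 4)(2 8 6 7 3)
  after f': (1 7 6 2 3)(4 5 8)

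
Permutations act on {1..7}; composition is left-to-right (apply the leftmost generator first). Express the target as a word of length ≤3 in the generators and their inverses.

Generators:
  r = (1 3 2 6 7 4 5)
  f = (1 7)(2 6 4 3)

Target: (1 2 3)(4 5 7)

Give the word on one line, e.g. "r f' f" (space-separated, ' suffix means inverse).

f r' r'

  after f: (1 7)(2 6 4 3)
  after r': (1 6 7 5 4)
  after r': (1 2 3)(4 5 7)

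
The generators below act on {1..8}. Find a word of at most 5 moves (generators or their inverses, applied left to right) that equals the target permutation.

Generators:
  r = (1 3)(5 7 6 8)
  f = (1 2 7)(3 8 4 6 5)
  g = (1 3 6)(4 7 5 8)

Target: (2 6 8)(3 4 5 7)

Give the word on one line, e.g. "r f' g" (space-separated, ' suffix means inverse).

  after g: (1 3 6)(4 7 5 8)
  after g: (1 6 3)(4 5)(7 8)
  after f: (1 5 6 8)(2 7 4 3)
  after f: (1 3 7 6 4 8 2)
  after g': (2 6 8)(3 4 5 7)

g g f f g'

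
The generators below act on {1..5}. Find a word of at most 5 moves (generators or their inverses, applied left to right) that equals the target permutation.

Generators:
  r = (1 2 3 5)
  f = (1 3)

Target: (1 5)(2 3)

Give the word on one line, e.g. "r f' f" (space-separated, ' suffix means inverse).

r' r' f r'

  after r': (1 5 3 2)
  after r': (1 3)(2 5)
  after f: (2 5)
  after r': (1 5)(2 3)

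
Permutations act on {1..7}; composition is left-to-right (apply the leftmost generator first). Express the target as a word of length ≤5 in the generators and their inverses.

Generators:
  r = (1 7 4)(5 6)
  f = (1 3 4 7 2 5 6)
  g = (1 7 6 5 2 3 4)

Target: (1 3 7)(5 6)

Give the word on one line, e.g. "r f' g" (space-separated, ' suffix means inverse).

  after r: (1 7 4)(5 6)
  after f: (1 2 5)(3 4)
  after r': (1 2 6 5 4 3 7)
  after r': (1 2 5 7 4 3)
  after g: (1 3 7)(5 6)

r f r' r' g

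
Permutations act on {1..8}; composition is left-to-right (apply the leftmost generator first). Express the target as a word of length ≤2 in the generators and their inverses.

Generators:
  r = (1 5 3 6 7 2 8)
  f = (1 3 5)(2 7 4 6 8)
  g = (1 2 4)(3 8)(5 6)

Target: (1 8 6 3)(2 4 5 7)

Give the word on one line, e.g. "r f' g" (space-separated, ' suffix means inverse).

g r

  after g: (1 2 4)(3 8)(5 6)
  after r: (1 8 6 3)(2 4 5 7)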